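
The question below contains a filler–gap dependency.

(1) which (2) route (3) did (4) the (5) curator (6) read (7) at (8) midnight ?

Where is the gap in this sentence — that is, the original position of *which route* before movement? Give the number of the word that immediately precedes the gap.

6

Pre-movement form: The curator did read which route at midnight.
'which route' functions as the direct object of 'read'. Fronting leaves a gap immediately after 'read':
Which route did the curator read ___ at midnight?
'read' is word 6.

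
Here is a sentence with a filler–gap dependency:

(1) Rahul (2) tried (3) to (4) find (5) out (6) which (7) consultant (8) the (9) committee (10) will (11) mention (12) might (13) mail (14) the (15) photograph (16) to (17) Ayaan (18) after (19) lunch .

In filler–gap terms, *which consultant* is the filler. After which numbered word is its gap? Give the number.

11

In situ: The committee will mention which consultant might mail the photograph to Ayaan after lunch.
The filler 'which consultant' is interpreted as the subject of the clause embedded under 'mention'. It moves to the left edge, and the trace sits right after 'mention':
Rahul tried to find out which consultant the committee will mention ___ might mail the photograph to Ayaan after lunch.
'mention' is word 11.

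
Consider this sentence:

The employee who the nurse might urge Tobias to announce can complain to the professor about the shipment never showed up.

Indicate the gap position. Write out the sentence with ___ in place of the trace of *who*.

'who' functions as the subject of the clause embedded under 'announce'. The gap is right after 'announce'.

The employee who the nurse might urge Tobias to announce ___ can complain to the professor about the shipment never showed up.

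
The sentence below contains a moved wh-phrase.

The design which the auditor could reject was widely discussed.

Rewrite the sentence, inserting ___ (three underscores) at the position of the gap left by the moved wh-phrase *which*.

'which' functions as the direct object of 'reject'. The gap is right after 'reject'.

The design which the auditor could reject ___ was widely discussed.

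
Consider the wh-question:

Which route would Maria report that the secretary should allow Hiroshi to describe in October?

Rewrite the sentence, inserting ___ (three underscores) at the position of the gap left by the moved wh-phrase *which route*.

Which route would Maria report that the secretary should allow Hiroshi to describe ___ in October?

In situ: Maria would report that the secretary should allow Hiroshi to describe which route in October.
'which route' functions as the direct object of 'describe'. The gap is right after 'describe'.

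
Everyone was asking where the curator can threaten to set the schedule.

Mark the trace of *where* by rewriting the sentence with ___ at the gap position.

Everyone was asking where the curator can threaten to set the schedule ___.

In situ: The curator can threaten to set the schedule where.
'where' is the locative complement of 'set'. The gap is right after 'schedule'.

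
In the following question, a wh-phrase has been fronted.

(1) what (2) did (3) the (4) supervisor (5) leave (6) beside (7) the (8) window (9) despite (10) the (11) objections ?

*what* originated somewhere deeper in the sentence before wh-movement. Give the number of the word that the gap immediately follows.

In situ: The supervisor did leave what beside the window despite the objections.
'what' is the direct object of 'leave'. Wh-movement fronts it, leaving a gap right after 'leave':
What did the supervisor leave ___ beside the window despite the objections?
'leave' is word 5.

5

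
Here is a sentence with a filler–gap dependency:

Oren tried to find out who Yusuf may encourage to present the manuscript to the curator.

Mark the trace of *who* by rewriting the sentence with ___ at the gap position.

Underlying clause: Yusuf may encourage who to present the manuscript to the curator.
The filler 'who' is interpreted as the direct object of 'encourage'. The gap is right after 'encourage'.

Oren tried to find out who Yusuf may encourage ___ to present the manuscript to the curator.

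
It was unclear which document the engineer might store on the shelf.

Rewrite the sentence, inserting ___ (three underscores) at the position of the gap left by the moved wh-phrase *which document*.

Before movement: The engineer might store which document on the shelf.
'which document' is the direct object of 'store'. The gap is right after 'store'.

It was unclear which document the engineer might store ___ on the shelf.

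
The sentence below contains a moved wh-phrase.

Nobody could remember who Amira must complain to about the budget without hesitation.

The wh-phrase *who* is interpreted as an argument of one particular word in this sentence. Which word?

to

Pre-movement form: Amira must complain to who about the budget without hesitation.
'who' is the object of the preposition 'to'. It moves to the left edge, and the trace sits right after 'to':
Nobody could remember who Amira must complain to ___ about the budget without hesitation.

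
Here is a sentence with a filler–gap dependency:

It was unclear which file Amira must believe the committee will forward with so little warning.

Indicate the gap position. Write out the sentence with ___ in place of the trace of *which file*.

Underlying clause: Amira must believe the committee will forward which file with so little warning.
'which file' is the direct object of 'forward'. The gap is right after 'forward'.

It was unclear which file Amira must believe the committee will forward ___ with so little warning.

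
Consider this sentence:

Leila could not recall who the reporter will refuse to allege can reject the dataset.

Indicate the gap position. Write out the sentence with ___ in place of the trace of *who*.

Leila could not recall who the reporter will refuse to allege ___ can reject the dataset.

Underlying clause: The reporter will refuse to allege who can reject the dataset.
'who' functions as the subject of the clause embedded under 'allege'. The gap is right after 'allege'.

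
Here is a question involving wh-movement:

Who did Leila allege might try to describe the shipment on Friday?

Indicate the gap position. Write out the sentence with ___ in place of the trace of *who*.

Who did Leila allege ___ might try to describe the shipment on Friday?

Before movement: Leila did allege who might try to describe the shipment on Friday.
'who' functions as the subject of the clause embedded under 'allege'. The gap is right after 'allege'.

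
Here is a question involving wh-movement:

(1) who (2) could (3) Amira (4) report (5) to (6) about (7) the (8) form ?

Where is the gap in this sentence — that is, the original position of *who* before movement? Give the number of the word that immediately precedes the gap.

5

Pre-movement form: Amira could report to who about the form.
'who' functions as the object of the preposition 'to'. Wh-movement fronts it, leaving a gap right after 'to':
Who could Amira report to ___ about the form?
'to' is word 5.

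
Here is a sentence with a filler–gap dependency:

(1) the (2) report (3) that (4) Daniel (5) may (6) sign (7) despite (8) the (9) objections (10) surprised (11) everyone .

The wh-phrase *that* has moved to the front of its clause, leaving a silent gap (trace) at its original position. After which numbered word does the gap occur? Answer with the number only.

6

The filler 'that' is interpreted as the direct object of 'sign'. Wh-movement fronts it, leaving a gap right after 'sign':
The report that Daniel may sign ___ despite the objections surprised everyone.
'sign' is word 6.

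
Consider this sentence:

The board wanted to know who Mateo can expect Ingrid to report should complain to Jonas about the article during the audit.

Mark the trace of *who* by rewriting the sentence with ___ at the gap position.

The board wanted to know who Mateo can expect Ingrid to report ___ should complain to Jonas about the article during the audit.

Before movement: Mateo can expect Ingrid to report who should complain to Jonas about the article during the audit.
'who' is the subject of the clause embedded under 'report'. The gap is right after 'report'.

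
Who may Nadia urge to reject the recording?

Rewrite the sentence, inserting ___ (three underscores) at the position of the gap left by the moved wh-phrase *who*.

Who may Nadia urge ___ to reject the recording?

Underlying clause: Nadia may urge who to reject the recording.
The filler 'who' is interpreted as the direct object of 'urge'. The gap is right after 'urge'.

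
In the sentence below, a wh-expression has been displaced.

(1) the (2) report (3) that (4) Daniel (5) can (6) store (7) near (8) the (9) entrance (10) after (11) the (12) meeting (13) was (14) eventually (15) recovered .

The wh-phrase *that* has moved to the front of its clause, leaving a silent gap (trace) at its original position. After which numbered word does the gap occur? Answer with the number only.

6

'that' functions as the direct object of 'store'. Wh-movement fronts it, leaving a gap right after 'store':
The report that Daniel can store ___ near the entrance after the meeting was eventually recovered.
'store' is word 6.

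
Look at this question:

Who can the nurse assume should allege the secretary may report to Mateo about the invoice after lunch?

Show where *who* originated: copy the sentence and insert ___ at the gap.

Pre-movement form: The nurse can assume who should allege the secretary may report to Mateo about the invoice after lunch.
'who' is the subject of the clause embedded under 'assume'. The gap is right after 'assume'.

Who can the nurse assume ___ should allege the secretary may report to Mateo about the invoice after lunch?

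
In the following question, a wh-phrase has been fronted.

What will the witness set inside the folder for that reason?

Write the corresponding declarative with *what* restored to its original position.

The filler 'what' is interpreted as the direct object of 'set'. It moves to the left edge, and the trace sits right after 'set':
What will the witness set ___ inside the folder for that reason?

The witness will set what inside the folder for that reason.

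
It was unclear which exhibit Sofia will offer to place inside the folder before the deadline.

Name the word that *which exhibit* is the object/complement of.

Before movement: Sofia will offer to place which exhibit inside the folder before the deadline.
'which exhibit' is the direct object of 'place'. Fronting leaves a gap immediately after 'place':
It was unclear which exhibit Sofia will offer to place ___ inside the folder before the deadline.

place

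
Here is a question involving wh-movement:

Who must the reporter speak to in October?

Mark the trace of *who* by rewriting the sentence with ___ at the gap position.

Who must the reporter speak to ___ in October?

Before movement: The reporter must speak to who in October.
The filler 'who' is interpreted as the object of the preposition 'to'. The gap is right after 'to'.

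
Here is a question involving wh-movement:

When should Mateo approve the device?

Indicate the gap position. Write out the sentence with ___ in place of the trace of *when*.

Before movement: Mateo should approve the device when.
'when' is the temporal adjunct. The gap is right after 'device'.

When should Mateo approve the device ___?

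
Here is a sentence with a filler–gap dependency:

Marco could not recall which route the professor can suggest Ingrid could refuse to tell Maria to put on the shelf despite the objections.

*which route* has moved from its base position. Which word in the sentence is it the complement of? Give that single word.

put

Before movement: The professor can suggest Ingrid could refuse to tell Maria to put which route on the shelf despite the objections.
The filler 'which route' is interpreted as the direct object of 'put'. Wh-movement fronts it, leaving a gap right after 'put':
Marco could not recall which route the professor can suggest Ingrid could refuse to tell Maria to put ___ on the shelf despite the objections.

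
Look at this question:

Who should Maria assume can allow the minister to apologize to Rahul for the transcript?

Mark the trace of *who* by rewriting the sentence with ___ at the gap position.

Who should Maria assume ___ can allow the minister to apologize to Rahul for the transcript?

Pre-movement form: Maria should assume who can allow the minister to apologize to Rahul for the transcript.
'who' is the subject of the clause embedded under 'assume'. The gap is right after 'assume'.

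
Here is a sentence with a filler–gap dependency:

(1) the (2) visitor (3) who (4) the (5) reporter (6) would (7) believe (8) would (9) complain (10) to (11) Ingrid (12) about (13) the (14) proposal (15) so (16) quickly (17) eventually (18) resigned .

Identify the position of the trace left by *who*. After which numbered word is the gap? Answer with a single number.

'who' functions as the subject of the clause embedded under 'believe'. Wh-movement fronts it, leaving a gap right after 'believe':
The visitor who the reporter would believe ___ would complain to Ingrid about the proposal so quickly eventually resigned.
'believe' is word 7.

7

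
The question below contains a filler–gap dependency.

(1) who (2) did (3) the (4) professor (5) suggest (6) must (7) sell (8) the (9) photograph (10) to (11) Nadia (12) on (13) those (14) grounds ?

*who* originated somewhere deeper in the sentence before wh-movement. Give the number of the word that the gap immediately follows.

Pre-movement form: The professor did suggest who must sell the photograph to Nadia on those grounds.
'who' is the subject of the clause embedded under 'suggest'. It moves to the left edge, and the trace sits right after 'suggest':
Who did the professor suggest ___ must sell the photograph to Nadia on those grounds?
'suggest' is word 5.

5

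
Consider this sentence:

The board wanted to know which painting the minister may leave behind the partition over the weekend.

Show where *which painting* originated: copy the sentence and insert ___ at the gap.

Pre-movement form: The minister may leave which painting behind the partition over the weekend.
'which painting' functions as the direct object of 'leave'. The gap is right after 'leave'.

The board wanted to know which painting the minister may leave ___ behind the partition over the weekend.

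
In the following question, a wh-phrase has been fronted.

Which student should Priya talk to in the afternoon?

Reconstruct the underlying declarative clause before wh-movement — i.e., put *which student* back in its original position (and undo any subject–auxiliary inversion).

Priya should talk to which student in the afternoon.

The filler 'which student' is interpreted as the object of the preposition 'to'. It moves to the left edge, and the trace sits right after 'to':
Which student should Priya talk to ___ in the afternoon?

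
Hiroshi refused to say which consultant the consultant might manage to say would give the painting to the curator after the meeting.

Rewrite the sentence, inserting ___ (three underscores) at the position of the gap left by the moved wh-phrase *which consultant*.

Underlying clause: The consultant might manage to say which consultant would give the painting to the curator after the meeting.
'which consultant' functions as the subject of the clause embedded under 'say'. The gap is right after 'say'.

Hiroshi refused to say which consultant the consultant might manage to say ___ would give the painting to the curator after the meeting.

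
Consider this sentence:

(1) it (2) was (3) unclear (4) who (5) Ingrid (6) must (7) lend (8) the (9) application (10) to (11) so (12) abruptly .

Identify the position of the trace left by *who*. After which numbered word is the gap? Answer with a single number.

Underlying clause: Ingrid must lend the application to who so abruptly.
The filler 'who' is interpreted as the object of the preposition 'to' (recipient of 'lend'). Wh-movement fronts it, leaving a gap right after 'to':
It was unclear who Ingrid must lend the application to ___ so abruptly.
'to' is word 10.

10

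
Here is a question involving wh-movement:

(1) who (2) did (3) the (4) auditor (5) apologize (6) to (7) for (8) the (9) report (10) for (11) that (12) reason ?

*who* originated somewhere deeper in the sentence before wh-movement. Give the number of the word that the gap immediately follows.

Underlying clause: The auditor did apologize to who for the report for that reason.
'who' is the object of the preposition 'to'. Fronting leaves a gap immediately after 'to':
Who did the auditor apologize to ___ for the report for that reason?
'to' is word 6.

6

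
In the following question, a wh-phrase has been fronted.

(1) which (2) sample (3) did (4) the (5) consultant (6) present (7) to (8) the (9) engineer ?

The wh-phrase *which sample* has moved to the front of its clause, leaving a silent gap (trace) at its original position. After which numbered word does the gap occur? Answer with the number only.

6

In situ: The consultant did present which sample to the engineer.
'which sample' functions as the direct object of 'present'. Wh-movement fronts it, leaving a gap right after 'present':
Which sample did the consultant present ___ to the engineer?
'present' is word 6.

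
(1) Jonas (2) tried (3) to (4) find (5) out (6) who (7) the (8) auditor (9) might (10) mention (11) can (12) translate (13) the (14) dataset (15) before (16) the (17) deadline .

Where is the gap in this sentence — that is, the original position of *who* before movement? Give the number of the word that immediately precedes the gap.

10

Pre-movement form: The auditor might mention who can translate the dataset before the deadline.
The filler 'who' is interpreted as the subject of the clause embedded under 'mention'. Wh-movement fronts it, leaving a gap right after 'mention':
Jonas tried to find out who the auditor might mention ___ can translate the dataset before the deadline.
'mention' is word 10.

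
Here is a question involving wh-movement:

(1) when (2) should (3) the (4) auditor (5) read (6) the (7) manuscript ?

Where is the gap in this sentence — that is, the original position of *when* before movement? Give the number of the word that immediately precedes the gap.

7

In situ: The auditor should read the manuscript when.
The filler 'when' is interpreted as the temporal adjunct. Fronting leaves a gap immediately after 'manuscript':
When should the auditor read the manuscript ___?
'manuscript' is word 7.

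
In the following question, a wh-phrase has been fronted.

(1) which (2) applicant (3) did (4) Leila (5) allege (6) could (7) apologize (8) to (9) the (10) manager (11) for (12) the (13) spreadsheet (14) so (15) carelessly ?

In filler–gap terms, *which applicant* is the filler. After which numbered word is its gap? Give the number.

In situ: Leila did allege which applicant could apologize to the manager for the spreadsheet so carelessly.
'which applicant' functions as the subject of the clause embedded under 'allege'. Wh-movement fronts it, leaving a gap right after 'allege':
Which applicant did Leila allege ___ could apologize to the manager for the spreadsheet so carelessly?
'allege' is word 5.

5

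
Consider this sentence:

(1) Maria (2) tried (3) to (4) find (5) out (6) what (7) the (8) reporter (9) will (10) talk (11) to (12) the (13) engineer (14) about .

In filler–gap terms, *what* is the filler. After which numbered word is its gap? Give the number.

Pre-movement form: The reporter will talk to the engineer about what.
'what' is the object of the preposition 'about'. It moves to the left edge, and the trace sits right after 'about':
Maria tried to find out what the reporter will talk to the engineer about ___.
'about' is word 14.

14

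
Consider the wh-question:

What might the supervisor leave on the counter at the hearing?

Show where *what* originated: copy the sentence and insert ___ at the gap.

What might the supervisor leave ___ on the counter at the hearing?

In situ: The supervisor might leave what on the counter at the hearing.
The filler 'what' is interpreted as the direct object of 'leave'. The gap is right after 'leave'.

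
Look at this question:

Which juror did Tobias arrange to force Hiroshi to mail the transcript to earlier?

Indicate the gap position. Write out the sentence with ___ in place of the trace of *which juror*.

Pre-movement form: Tobias did arrange to force Hiroshi to mail the transcript to which juror earlier.
The filler 'which juror' is interpreted as the object of the preposition 'to' (recipient of 'mail'). The gap is right after 'to'.

Which juror did Tobias arrange to force Hiroshi to mail the transcript to ___ earlier?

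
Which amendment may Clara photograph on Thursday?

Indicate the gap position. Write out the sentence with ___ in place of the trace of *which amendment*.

Before movement: Clara may photograph which amendment on Thursday.
'which amendment' is the direct object of 'photograph'. The gap is right after 'photograph'.

Which amendment may Clara photograph ___ on Thursday?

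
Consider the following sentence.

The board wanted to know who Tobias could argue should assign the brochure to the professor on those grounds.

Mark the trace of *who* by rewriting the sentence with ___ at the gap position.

The board wanted to know who Tobias could argue ___ should assign the brochure to the professor on those grounds.

In situ: Tobias could argue who should assign the brochure to the professor on those grounds.
The filler 'who' is interpreted as the subject of the clause embedded under 'argue'. The gap is right after 'argue'.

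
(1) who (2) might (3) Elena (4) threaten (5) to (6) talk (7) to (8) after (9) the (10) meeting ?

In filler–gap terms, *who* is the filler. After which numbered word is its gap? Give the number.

7

Before movement: Elena might threaten to talk to who after the meeting.
'who' is the object of the preposition 'to'. Wh-movement fronts it, leaving a gap right after 'to':
Who might Elena threaten to talk to ___ after the meeting?
'to' is word 7.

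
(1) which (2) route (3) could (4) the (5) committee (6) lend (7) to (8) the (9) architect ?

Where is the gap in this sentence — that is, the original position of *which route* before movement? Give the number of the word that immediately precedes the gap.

6

In situ: The committee could lend which route to the architect.
'which route' functions as the direct object of 'lend'. Wh-movement fronts it, leaving a gap right after 'lend':
Which route could the committee lend ___ to the architect?
'lend' is word 6.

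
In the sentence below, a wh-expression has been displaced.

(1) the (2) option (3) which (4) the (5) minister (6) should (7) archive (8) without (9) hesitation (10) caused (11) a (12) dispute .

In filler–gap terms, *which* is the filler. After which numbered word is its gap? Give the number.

7

'which' is the direct object of 'archive'. Fronting leaves a gap immediately after 'archive':
The option which the minister should archive ___ without hesitation caused a dispute.
'archive' is word 7.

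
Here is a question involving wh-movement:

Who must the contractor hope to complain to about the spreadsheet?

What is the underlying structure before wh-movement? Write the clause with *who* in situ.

The filler 'who' is interpreted as the object of the preposition 'to'. It moves to the left edge, and the trace sits right after 'to':
Who must the contractor hope to complain to ___ about the spreadsheet?

The contractor must hope to complain to who about the spreadsheet.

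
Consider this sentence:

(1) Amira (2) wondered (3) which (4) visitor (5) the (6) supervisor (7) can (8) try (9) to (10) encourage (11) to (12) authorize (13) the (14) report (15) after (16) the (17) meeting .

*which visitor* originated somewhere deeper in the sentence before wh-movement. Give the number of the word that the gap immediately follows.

10

Pre-movement form: The supervisor can try to encourage which visitor to authorize the report after the meeting.
The filler 'which visitor' is interpreted as the direct object of 'encourage'. It moves to the left edge, and the trace sits right after 'encourage':
Amira wondered which visitor the supervisor can try to encourage ___ to authorize the report after the meeting.
'encourage' is word 10.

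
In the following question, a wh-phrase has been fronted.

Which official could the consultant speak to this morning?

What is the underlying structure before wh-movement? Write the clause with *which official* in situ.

The filler 'which official' is interpreted as the object of the preposition 'to'. Fronting leaves a gap immediately after 'to':
Which official could the consultant speak to ___ this morning?

The consultant could speak to which official this morning.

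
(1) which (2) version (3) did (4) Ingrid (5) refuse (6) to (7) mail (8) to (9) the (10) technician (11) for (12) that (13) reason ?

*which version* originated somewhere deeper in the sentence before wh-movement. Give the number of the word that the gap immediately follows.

7

In situ: Ingrid did refuse to mail which version to the technician for that reason.
'which version' is the direct object of 'mail'. Fronting leaves a gap immediately after 'mail':
Which version did Ingrid refuse to mail ___ to the technician for that reason?
'mail' is word 7.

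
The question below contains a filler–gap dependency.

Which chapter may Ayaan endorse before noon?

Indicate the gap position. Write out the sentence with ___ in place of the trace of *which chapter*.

In situ: Ayaan may endorse which chapter before noon.
The filler 'which chapter' is interpreted as the direct object of 'endorse'. The gap is right after 'endorse'.

Which chapter may Ayaan endorse ___ before noon?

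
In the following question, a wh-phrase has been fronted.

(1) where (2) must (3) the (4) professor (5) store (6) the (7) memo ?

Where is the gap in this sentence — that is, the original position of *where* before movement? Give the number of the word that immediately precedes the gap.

In situ: The professor must store the memo where.
The filler 'where' is interpreted as the locative complement of 'store'. It moves to the left edge, and the trace sits right after 'memo':
Where must the professor store the memo ___?
'memo' is word 7.

7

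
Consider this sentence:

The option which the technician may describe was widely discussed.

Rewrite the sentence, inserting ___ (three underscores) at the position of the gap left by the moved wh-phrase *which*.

The option which the technician may describe ___ was widely discussed.

'which' is the direct object of 'describe'. The gap is right after 'describe'.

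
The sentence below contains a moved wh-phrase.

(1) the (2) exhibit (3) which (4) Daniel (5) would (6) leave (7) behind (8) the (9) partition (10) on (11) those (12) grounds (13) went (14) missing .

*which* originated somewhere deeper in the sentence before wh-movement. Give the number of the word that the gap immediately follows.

6

'which' functions as the direct object of 'leave'. Wh-movement fronts it, leaving a gap right after 'leave':
The exhibit which Daniel would leave ___ behind the partition on those grounds went missing.
'leave' is word 6.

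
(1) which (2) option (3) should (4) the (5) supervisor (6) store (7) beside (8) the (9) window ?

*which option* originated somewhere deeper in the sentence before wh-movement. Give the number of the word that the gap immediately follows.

6

Before movement: The supervisor should store which option beside the window.
'which option' functions as the direct object of 'store'. Wh-movement fronts it, leaving a gap right after 'store':
Which option should the supervisor store ___ beside the window?
'store' is word 6.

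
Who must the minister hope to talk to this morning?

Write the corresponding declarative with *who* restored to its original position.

The minister must hope to talk to who this morning.

'who' is the object of the preposition 'to'. Wh-movement fronts it, leaving a gap right after 'to':
Who must the minister hope to talk to ___ this morning?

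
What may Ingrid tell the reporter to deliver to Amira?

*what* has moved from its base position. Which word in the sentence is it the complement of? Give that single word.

deliver

Pre-movement form: Ingrid may tell the reporter to deliver what to Amira.
'what' is the direct object of 'deliver'. Fronting leaves a gap immediately after 'deliver':
What may Ingrid tell the reporter to deliver ___ to Amira?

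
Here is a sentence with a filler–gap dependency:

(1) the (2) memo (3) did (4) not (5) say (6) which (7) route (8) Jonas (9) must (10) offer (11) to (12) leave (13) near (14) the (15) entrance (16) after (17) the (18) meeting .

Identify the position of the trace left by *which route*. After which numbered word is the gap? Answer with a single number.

Underlying clause: Jonas must offer to leave which route near the entrance after the meeting.
'which route' functions as the direct object of 'leave'. Wh-movement fronts it, leaving a gap right after 'leave':
The memo did not say which route Jonas must offer to leave ___ near the entrance after the meeting.
'leave' is word 12.

12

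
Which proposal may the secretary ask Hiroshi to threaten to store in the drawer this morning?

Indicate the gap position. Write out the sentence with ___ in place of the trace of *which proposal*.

Underlying clause: The secretary may ask Hiroshi to threaten to store which proposal in the drawer this morning.
'which proposal' functions as the direct object of 'store'. The gap is right after 'store'.

Which proposal may the secretary ask Hiroshi to threaten to store ___ in the drawer this morning?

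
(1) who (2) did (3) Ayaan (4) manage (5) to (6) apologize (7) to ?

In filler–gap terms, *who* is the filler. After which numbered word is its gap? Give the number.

7

In situ: Ayaan did manage to apologize to who.
'who' functions as the object of the preposition 'to'. Wh-movement fronts it, leaving a gap right after 'to':
Who did Ayaan manage to apologize to ___?
'to' is word 7.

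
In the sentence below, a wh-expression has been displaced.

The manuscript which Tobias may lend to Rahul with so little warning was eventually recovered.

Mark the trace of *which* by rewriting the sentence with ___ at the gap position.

The manuscript which Tobias may lend ___ to Rahul with so little warning was eventually recovered.

'which' functions as the direct object of 'lend'. The gap is right after 'lend'.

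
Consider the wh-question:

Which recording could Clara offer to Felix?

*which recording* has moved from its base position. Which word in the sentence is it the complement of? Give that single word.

Pre-movement form: Clara could offer which recording to Felix.
The filler 'which recording' is interpreted as the direct object of 'offer'. Wh-movement fronts it, leaving a gap right after 'offer':
Which recording could Clara offer ___ to Felix?

offer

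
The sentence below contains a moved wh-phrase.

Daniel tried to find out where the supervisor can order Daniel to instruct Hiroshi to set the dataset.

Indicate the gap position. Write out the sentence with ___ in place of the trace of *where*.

Daniel tried to find out where the supervisor can order Daniel to instruct Hiroshi to set the dataset ___.

Underlying clause: The supervisor can order Daniel to instruct Hiroshi to set the dataset where.
'where' is the locative complement of 'set'. The gap is right after 'dataset'.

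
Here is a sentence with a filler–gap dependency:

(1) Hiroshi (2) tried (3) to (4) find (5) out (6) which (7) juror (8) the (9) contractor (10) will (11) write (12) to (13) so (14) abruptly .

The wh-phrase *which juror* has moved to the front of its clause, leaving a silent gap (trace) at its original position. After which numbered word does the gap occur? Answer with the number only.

12

Before movement: The contractor will write to which juror so abruptly.
'which juror' functions as the object of the preposition 'to'. Wh-movement fronts it, leaving a gap right after 'to':
Hiroshi tried to find out which juror the contractor will write to ___ so abruptly.
'to' is word 12.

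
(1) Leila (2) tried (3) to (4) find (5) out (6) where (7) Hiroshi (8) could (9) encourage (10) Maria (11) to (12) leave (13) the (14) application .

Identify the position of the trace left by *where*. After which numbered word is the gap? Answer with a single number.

Underlying clause: Hiroshi could encourage Maria to leave the application where.
'where' functions as the locative complement of 'leave'. Wh-movement fronts it, leaving a gap right after 'application':
Leila tried to find out where Hiroshi could encourage Maria to leave the application ___.
'application' is word 14.

14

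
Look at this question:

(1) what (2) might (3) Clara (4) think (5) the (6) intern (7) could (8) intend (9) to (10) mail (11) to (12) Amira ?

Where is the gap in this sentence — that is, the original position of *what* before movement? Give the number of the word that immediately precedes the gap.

Underlying clause: Clara might think the intern could intend to mail what to Amira.
'what' is the direct object of 'mail'. Fronting leaves a gap immediately after 'mail':
What might Clara think the intern could intend to mail ___ to Amira?
'mail' is word 10.

10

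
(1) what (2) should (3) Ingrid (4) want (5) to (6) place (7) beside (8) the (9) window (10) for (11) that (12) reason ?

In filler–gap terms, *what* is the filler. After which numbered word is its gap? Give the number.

6

Before movement: Ingrid should want to place what beside the window for that reason.
The filler 'what' is interpreted as the direct object of 'place'. Fronting leaves a gap immediately after 'place':
What should Ingrid want to place ___ beside the window for that reason?
'place' is word 6.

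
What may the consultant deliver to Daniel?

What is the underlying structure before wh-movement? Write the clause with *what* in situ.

'what' functions as the direct object of 'deliver'. It moves to the left edge, and the trace sits right after 'deliver':
What may the consultant deliver ___ to Daniel?

The consultant may deliver what to Daniel.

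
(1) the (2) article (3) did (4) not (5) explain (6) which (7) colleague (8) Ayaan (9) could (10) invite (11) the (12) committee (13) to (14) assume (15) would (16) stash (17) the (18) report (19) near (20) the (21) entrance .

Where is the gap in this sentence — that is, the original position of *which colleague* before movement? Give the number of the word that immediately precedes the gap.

14

Before movement: Ayaan could invite the committee to assume which colleague would stash the report near the entrance.
The filler 'which colleague' is interpreted as the subject of the clause embedded under 'assume'. Fronting leaves a gap immediately after 'assume':
The article did not explain which colleague Ayaan could invite the committee to assume ___ would stash the report near the entrance.
'assume' is word 14.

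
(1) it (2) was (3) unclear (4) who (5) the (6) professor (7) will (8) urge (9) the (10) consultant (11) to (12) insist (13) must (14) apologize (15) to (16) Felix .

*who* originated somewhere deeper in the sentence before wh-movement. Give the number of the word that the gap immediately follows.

12

In situ: The professor will urge the consultant to insist who must apologize to Felix.
'who' is the subject of the clause embedded under 'insist'. It moves to the left edge, and the trace sits right after 'insist':
It was unclear who the professor will urge the consultant to insist ___ must apologize to Felix.
'insist' is word 12.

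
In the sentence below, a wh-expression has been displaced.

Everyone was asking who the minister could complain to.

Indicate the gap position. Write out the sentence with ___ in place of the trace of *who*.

Everyone was asking who the minister could complain to ___.

Before movement: The minister could complain to who.
'who' functions as the object of the preposition 'to'. The gap is right after 'to'.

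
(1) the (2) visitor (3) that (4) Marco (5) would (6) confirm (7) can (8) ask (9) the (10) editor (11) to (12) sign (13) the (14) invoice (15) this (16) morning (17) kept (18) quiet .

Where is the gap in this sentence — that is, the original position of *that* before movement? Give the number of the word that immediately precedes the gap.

The filler 'that' is interpreted as the subject of the clause embedded under 'confirm'. It moves to the left edge, and the trace sits right after 'confirm':
The visitor that Marco would confirm ___ can ask the editor to sign the invoice this morning kept quiet.
'confirm' is word 6.

6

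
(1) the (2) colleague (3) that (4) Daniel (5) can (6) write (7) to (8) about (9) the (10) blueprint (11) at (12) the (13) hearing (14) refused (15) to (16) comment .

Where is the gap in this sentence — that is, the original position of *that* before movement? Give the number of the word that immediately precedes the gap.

7

The filler 'that' is interpreted as the object of the preposition 'to'. Fronting leaves a gap immediately after 'to':
The colleague that Daniel can write to ___ about the blueprint at the hearing refused to comment.
'to' is word 7.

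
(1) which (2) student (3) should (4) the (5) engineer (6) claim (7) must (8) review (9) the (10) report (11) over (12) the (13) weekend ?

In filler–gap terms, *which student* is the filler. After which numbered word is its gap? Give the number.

Pre-movement form: The engineer should claim which student must review the report over the weekend.
The filler 'which student' is interpreted as the subject of the clause embedded under 'claim'. Fronting leaves a gap immediately after 'claim':
Which student should the engineer claim ___ must review the report over the weekend?
'claim' is word 6.

6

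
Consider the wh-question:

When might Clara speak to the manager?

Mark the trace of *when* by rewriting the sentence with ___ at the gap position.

When might Clara speak to the manager ___?

In situ: Clara might speak to the manager when.
'when' is the temporal adjunct. The gap is right after 'manager'.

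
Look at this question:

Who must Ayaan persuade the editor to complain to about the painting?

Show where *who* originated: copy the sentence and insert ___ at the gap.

Who must Ayaan persuade the editor to complain to ___ about the painting?

Before movement: Ayaan must persuade the editor to complain to who about the painting.
The filler 'who' is interpreted as the object of the preposition 'to'. The gap is right after 'to'.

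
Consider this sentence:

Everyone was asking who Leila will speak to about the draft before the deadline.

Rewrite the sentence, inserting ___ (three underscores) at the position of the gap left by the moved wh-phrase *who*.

Everyone was asking who Leila will speak to ___ about the draft before the deadline.

Underlying clause: Leila will speak to who about the draft before the deadline.
'who' is the object of the preposition 'to'. The gap is right after 'to'.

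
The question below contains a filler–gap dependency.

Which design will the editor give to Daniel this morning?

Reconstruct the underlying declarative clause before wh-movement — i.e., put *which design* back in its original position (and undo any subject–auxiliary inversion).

The editor will give which design to Daniel this morning.

'which design' is the direct object of 'give'. Fronting leaves a gap immediately after 'give':
Which design will the editor give ___ to Daniel this morning?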